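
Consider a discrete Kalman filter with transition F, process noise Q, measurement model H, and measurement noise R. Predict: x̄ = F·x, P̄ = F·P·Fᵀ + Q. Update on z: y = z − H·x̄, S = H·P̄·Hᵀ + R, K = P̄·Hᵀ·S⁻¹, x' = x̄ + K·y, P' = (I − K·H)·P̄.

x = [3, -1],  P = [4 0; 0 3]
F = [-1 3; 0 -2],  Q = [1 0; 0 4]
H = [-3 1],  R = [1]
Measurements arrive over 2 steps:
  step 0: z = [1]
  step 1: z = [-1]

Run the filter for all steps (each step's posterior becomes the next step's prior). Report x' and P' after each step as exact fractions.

step 0: x' = [-312/413, -72/59], P' = [220/413 78/59; 78/59 244/59]
step 1: x' = [57231/178394, -840/89197], P' = [71229/178394 83172/89197; 83172/89197 267492/89197]

step 0: x̄ = F·x = [-6, 2]
step 0: P̄ = F·P·Fᵀ + Q = [32 -18; -18 16]
step 0: y = z − H·x̄ = [-19]
step 0: S = H·P̄·Hᵀ + R = [413]
step 0: K = P̄·Hᵀ·S⁻¹ = [-114/413; 10/59]
step 0: x' = x̄ + K·y = [-312/413, -72/59]
step 0: P' = (I − K·H)·P̄ = [220/413 78/59; 78/59 244/59]
step 1: x̄ = F·x = [-1200/413, 144/59]
step 1: P̄ = F·P·Fᵀ + Q = [12729/413 -1308/59; -1308/59 1212/59]
step 1: y = z − H·x̄ = [-5021/413]
step 1: S = H·P̄·Hᵀ + R = [178394/413]
step 1: K = P̄·Hᵀ·S⁻¹ = [-47343/178394; 17976/89197]
step 1: x' = x̄ + K·y = [57231/178394, -840/89197]
step 1: P' = (I − K·H)·P̄ = [71229/178394 83172/89197; 83172/89197 267492/89197]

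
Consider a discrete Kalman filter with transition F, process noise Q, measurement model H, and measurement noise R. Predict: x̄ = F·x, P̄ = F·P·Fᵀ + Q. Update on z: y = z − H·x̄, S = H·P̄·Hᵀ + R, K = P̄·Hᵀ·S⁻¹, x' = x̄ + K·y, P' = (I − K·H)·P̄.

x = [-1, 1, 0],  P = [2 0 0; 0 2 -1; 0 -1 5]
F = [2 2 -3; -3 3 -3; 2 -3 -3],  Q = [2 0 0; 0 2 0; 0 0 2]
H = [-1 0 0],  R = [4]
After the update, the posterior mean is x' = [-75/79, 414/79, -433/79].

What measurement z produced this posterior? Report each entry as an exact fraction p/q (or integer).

z = [1]

x̄ = F·x = [0, 6, -5]
P̄ = F·P·Fᵀ + Q = [75 60 38; 60 101 15; 38 15 55]
S = H·P̄·Hᵀ + R = [79]
K = P̄·Hᵀ·S⁻¹ = [-75/79; -60/79; -38/79]
x' − x̄ = [-75/79, -60/79, -38/79] = K·y
y = (KᵀK)⁻¹·Kᵀ·(x' − x̄) = [1]
z = y + H·x̄ = [1] + [0] = [1]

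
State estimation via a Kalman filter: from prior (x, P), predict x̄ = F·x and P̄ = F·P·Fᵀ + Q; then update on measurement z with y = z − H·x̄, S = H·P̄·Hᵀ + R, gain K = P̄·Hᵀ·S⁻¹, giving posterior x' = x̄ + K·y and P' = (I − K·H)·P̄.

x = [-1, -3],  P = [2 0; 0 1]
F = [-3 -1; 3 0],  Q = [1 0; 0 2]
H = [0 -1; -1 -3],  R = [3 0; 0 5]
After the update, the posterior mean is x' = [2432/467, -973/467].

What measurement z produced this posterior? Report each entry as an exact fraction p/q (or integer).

x̄ = F·x = [6, -3]
P̄ = F·P·Fᵀ + Q = [20 -18; -18 20]
S = H·P̄·Hᵀ + R = [23 42; 42 97]
K = P̄·Hᵀ·S⁻¹ = [318/467 26/467; -176/467 -126/467]
x' − x̄ = [-370/467, 428/467] = K·y
y = (KᵀK)⁻¹·Kᵀ·(x' − x̄) = [-1, -2]
z = y + H·x̄ = [-1, -2] + [3, 3] = [2, 1]

z = [2, 1]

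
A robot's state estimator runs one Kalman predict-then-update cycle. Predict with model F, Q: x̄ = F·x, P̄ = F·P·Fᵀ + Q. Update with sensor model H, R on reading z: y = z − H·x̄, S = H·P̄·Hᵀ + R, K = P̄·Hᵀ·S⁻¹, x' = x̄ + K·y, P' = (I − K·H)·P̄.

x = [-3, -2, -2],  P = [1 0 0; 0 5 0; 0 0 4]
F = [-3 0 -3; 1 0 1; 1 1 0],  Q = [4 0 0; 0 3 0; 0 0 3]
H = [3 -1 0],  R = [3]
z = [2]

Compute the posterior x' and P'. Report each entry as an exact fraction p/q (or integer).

x̄ = F·x = [15, -5, -5]
P̄ = F·P·Fᵀ + Q = [49 -15 -3; -15 8 1; -3 1 9]
y = z − H·x̄ = [-48]
S = H·P̄·Hᵀ + R = [542]
K = P̄·Hᵀ·S⁻¹ = [81/271; -53/542; -5/271]
x' = x̄ + K·y = [177/271, -83/271, -1115/271]
P' = (I − K·H)·P̄ = [157/271 228/271 -3/271; 228/271 1527/542 6/271; -3/271 6/271 2389/271]

x' = [177/271, -83/271, -1115/271]
P' = [157/271 228/271 -3/271; 228/271 1527/542 6/271; -3/271 6/271 2389/271]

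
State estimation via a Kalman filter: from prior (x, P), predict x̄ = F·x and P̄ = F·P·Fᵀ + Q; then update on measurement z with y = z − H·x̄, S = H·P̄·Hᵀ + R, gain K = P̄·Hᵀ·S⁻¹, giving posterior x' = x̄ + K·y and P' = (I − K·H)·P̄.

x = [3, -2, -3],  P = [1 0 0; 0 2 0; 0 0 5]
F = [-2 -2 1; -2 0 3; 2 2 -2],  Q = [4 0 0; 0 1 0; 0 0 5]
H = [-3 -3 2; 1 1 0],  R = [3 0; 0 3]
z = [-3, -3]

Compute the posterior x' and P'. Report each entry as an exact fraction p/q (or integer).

x' = [19985/9327, -35927/9327, -11942/3109]
P' = [56795/9327 -56303/9327 -158/3109; -56303/9327 67556/9327 5372/3109; -158/3109 5372/3109 9081/3109]

x̄ = F·x = [-5, -15, 8]
P̄ = F·P·Fᵀ + Q = [21 19 -22; 19 50 -34; -22 -34 37]
y = z − H·x̄ = [-79, 17]
S = H·P̄·Hᵀ + R = [1804 -439; -439 112]
K = P̄·Hᵀ·S⁻¹ = [-808/9327 164/9327; -509/9327 3751/9327; 840/3109 1738/3109]
x' = x̄ + K·y = [19985/9327, -35927/9327, -11942/3109]
P' = (I − K·H)·P̄ = [56795/9327 -56303/9327 -158/3109; -56303/9327 67556/9327 5372/3109; -158/3109 5372/3109 9081/3109]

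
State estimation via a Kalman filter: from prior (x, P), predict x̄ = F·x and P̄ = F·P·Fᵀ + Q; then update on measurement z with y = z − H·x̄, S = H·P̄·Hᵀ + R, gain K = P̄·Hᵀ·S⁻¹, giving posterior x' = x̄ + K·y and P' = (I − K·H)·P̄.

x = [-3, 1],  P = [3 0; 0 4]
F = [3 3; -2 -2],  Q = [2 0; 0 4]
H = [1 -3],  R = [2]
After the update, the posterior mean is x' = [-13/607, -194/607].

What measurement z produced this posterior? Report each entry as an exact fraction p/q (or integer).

z = [1]

x̄ = F·x = [-6, 4]
P̄ = F·P·Fᵀ + Q = [65 -42; -42 32]
S = H·P̄·Hᵀ + R = [607]
K = P̄·Hᵀ·S⁻¹ = [191/607; -138/607]
x' − x̄ = [3629/607, -2622/607] = K·y
y = (KᵀK)⁻¹·Kᵀ·(x' − x̄) = [19]
z = y + H·x̄ = [19] + [-18] = [1]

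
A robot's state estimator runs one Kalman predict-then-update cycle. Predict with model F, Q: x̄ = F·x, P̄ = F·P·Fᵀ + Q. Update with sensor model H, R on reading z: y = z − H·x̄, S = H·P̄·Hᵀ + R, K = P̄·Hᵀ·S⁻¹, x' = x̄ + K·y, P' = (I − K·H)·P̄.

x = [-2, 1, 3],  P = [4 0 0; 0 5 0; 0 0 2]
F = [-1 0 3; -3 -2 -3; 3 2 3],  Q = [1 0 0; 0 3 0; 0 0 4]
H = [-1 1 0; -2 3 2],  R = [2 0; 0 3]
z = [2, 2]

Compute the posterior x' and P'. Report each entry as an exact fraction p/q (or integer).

x' = [1624/353, 2332/353, -1587/353]
P' = [11681/1059 12001/1059 -6820/1059; 12001/1059 71251/5295 -48928/5295; -6820/1059 -48928/5295 43594/5295]

x̄ = F·x = [11, -5, 5]
P̄ = F·P·Fᵀ + Q = [23 -6 6; -6 77 -74; 6 -74 78]
y = z − H·x̄ = [18, 29]
S = H·P̄·Hᵀ + R = [114 147; 147 236]
K = P̄·Hᵀ·S⁻¹ = [160/1059 -111/353; 5623/5295 -457/1765; -7414/5295 956/1765]
x' = x̄ + K·y = [1624/353, 2332/353, -1587/353]
P' = (I − K·H)·P̄ = [11681/1059 12001/1059 -6820/1059; 12001/1059 71251/5295 -48928/5295; -6820/1059 -48928/5295 43594/5295]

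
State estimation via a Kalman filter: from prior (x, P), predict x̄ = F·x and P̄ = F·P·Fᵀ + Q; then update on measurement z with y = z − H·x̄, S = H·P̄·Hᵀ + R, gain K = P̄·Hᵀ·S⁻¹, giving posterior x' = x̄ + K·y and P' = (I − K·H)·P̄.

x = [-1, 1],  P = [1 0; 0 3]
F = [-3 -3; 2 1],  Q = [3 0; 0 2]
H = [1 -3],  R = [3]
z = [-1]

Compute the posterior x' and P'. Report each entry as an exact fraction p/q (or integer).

x̄ = F·x = [0, -1]
P̄ = F·P·Fᵀ + Q = [39 -15; -15 9]
y = z − H·x̄ = [-4]
S = H·P̄·Hᵀ + R = [213]
K = P̄·Hᵀ·S⁻¹ = [28/71; -14/71]
x' = x̄ + K·y = [-112/71, -15/71]
P' = (I − K·H)·P̄ = [417/71 111/71; 111/71 51/71]

x' = [-112/71, -15/71]
P' = [417/71 111/71; 111/71 51/71]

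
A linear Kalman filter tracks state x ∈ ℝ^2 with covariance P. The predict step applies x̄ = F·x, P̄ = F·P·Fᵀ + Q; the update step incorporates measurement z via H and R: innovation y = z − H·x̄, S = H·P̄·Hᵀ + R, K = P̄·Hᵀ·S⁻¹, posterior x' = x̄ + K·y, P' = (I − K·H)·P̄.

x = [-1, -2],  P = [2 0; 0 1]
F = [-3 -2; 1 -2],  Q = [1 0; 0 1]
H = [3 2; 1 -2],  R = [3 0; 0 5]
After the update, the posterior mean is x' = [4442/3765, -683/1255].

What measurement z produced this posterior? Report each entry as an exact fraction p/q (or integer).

x̄ = F·x = [7, 3]
P̄ = F·P·Fᵀ + Q = [23 -2; -2 7]
S = H·P̄·Hᵀ + R = [214 49; 49 64]
K = P̄·Hᵀ·S⁻¹ = [2837/11295 2593/11295; 144/1255 -424/1255]
x' − x̄ = [-21913/3765, -4448/1255] = K·y
y = (KᵀK)⁻¹·Kᵀ·(x' − x̄) = [-25, 2]
z = y + H·x̄ = [-25, 2] + [27, 1] = [2, 3]

z = [2, 3]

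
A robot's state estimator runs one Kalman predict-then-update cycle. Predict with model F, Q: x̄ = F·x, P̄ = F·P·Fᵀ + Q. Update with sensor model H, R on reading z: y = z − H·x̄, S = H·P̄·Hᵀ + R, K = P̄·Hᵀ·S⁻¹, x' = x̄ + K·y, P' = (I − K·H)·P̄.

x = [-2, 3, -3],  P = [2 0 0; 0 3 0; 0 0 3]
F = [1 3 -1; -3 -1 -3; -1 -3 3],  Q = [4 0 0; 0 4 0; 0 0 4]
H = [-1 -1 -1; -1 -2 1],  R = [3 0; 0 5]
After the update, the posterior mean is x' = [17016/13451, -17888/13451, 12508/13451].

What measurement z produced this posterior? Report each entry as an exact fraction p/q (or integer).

x̄ = F·x = [10, 12, -16]
P̄ = F·P·Fᵀ + Q = [36 -6 -38; -6 52 -12; -38 -12 60]
S = H·P̄·Hᵀ + R = [39 50; 50 409]
K = P̄·Hᵀ·S⁻¹ = [6372/13451 -2818/13451; -8406/13451 -2590/13451; -10190/13451 5258/13451]
x' − x̄ = [-117494/13451, -179300/13451, 227724/13451] = K·y
y = (KᵀK)⁻¹·Kᵀ·(x' − x̄) = [5, 53]
z = y + H·x̄ = [5, 53] + [-6, -50] = [-1, 3]

z = [-1, 3]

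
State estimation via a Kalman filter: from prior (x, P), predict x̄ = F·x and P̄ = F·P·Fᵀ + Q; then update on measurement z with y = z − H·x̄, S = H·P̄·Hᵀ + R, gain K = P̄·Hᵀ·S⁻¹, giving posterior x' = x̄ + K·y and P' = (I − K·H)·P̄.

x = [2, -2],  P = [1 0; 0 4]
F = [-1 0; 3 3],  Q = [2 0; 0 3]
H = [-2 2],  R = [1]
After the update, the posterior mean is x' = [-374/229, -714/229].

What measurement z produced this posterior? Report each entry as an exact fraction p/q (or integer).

z = [-3]

x̄ = F·x = [-2, 0]
P̄ = F·P·Fᵀ + Q = [3 -3; -3 48]
S = H·P̄·Hᵀ + R = [229]
K = P̄·Hᵀ·S⁻¹ = [-12/229; 102/229]
x' − x̄ = [84/229, -714/229] = K·y
y = (KᵀK)⁻¹·Kᵀ·(x' − x̄) = [-7]
z = y + H·x̄ = [-7] + [4] = [-3]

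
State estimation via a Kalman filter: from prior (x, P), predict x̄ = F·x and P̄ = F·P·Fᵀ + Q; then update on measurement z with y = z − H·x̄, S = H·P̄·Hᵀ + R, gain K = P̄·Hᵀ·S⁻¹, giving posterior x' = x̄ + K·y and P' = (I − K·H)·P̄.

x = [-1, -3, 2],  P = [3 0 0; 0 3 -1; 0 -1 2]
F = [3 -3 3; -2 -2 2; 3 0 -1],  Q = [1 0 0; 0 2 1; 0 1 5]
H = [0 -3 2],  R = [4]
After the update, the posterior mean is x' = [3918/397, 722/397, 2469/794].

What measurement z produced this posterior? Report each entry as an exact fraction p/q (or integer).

x̄ = F·x = [12, 12, -5]
P̄ = F·P·Fᵀ + Q = [91 24 18; 24 42 -23; 18 -23 34]
S = H·P̄·Hᵀ + R = [794]
K = P̄·Hᵀ·S⁻¹ = [-18/397; -86/397; 137/794]
x' − x̄ = [-846/397, -4042/397, 6439/794] = K·y
y = (KᵀK)⁻¹·Kᵀ·(x' − x̄) = [47]
z = y + H·x̄ = [47] + [-46] = [1]

z = [1]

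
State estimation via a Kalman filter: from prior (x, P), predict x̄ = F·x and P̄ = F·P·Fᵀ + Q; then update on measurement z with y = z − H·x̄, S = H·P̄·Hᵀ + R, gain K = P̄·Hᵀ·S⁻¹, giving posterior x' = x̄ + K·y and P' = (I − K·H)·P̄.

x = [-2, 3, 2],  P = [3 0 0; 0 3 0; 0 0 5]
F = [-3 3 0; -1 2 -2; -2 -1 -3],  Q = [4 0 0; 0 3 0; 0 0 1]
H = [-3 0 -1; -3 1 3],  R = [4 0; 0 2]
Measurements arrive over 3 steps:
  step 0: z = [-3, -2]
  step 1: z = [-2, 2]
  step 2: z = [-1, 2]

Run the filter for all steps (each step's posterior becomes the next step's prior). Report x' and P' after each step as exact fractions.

step 0: x̄ = F·x = [15, 4, -5]
step 0: P̄ = F·P·Fᵀ + Q = [58 27 9; 27 38 30; 9 30 61]
step 0: y = z − H·x̄ = [37, 54]
step 0: S = H·P̄·Hᵀ + R = [641 174; 174 967]
step 0: K = P̄·Hᵀ·S⁻¹ = [-156081/589571 -45078/589571; -115515/589571 49441/589571; -117460/589571 134538/589571]
step 0: x' = x̄ + K·y = [634356/589571, 754043/589571, -28823/589571]
step 0: P' = (I − K·H)·P̄ = [222935/589571 712092/589571 -44481/589571; 712092/589571 7257806/589571 -1674216/589571; -44481/589571 -1674216/589571 603283/589571]
step 1: x̄ = F·x = [359061/589571, 931376/589571, -1936286/589571]
step 1: P̄ = F·P·Fᵀ + Q = [56867297/589571 47585223/589571 -7904469/589571; 47585223/589571 43803440/589571 -6200823/589571; -7904469/589571 -6200823/589571 6437964/589571]
step 1: y = z − H·x̄ = [-2038245/589571, 7133807/589571]
step 1: S = H·P̄·Hᵀ + R = [473175107/589571 403363749/589571; 403363749/589571 434294097/589571]
step 1: K = P̄·Hᵀ·S⁻¹ = [-6486601743/24195469706 -113159201/1273445774; -3360539510/12097734853 -24222884/1910168661; -4156605681/24195469706 311171375/1273445774]
step 1: x' = x̄ + K·y = [5572756304/12097734853, 86619257122/36293204559, 3222449562/12097734853]
step 1: P' = (I − K·H)·P̄ = [8657613341/24195469706 10876044769/12097734853 -26433051/24195469706; 10876044769/12097734853 269637719732/36293204559 -19185976267/12097734853; -26433051/24195469706 -19185976267/12097734853 16705721877/24195469706]
step 2: x̄ = F·x = [69900988210/12097734853, 137185547960/36293204559, -149057841004/36293204559]
step 2: P̄ = F·P·Fᵀ + Q = [1400989105601/24195469706 1138828030007/24195469706 -207476352685/24195469706; 1138828030007/24195469706 3260887077505/72586409118 -461762674601/72586409118; -207476352685/24195469706 -461762674601/72586409118 736186038361/72586409118]
step 2: y = z − H·x̄ = [443757848327/36293204559, 1011683278060/36293204559]
step 2: S = H·P̄·Hᵀ + R = [17559331588865/36293204559 14782516244506/36293204559; 14782516244506/36293204559 35792682549475/72586409118]
step 2: K = P̄·Hᵀ·S⁻¹ = [-1405875861589623/5275092421001717 -468704759965419/5275092421001717; -1415615201686001/5275092421001717 -64821635070627/5275092421001717; -914294106034948/5275092421001717 1287854149940209/5275092421001717]
step 2: x' = x̄ + K·y = [9767433975057/229351844391379, 35815932392389/229351844391379, 132832910061268/229351844391379]
step 2: P' = (I − K·H)·P̄ = [1871035387593089/5275092421001717 4644504792110754/5275092421001717 10397283579225/5275092421001717; 4644504792110754/5275092421001717 38617031814955782/5275092421001717 -8271053569588258/5275092421001717; 10397283579225/5275092421001717 -8271053569588258/5275092421001717 3625984573402117/5275092421001717]

step 0: x' = [634356/589571, 754043/589571, -28823/589571], P' = [222935/589571 712092/589571 -44481/589571; 712092/589571 7257806/589571 -1674216/589571; -44481/589571 -1674216/589571 603283/589571]
step 1: x' = [5572756304/12097734853, 86619257122/36293204559, 3222449562/12097734853], P' = [8657613341/24195469706 10876044769/12097734853 -26433051/24195469706; 10876044769/12097734853 269637719732/36293204559 -19185976267/12097734853; -26433051/24195469706 -19185976267/12097734853 16705721877/24195469706]
step 2: x' = [9767433975057/229351844391379, 35815932392389/229351844391379, 132832910061268/229351844391379], P' = [1871035387593089/5275092421001717 4644504792110754/5275092421001717 10397283579225/5275092421001717; 4644504792110754/5275092421001717 38617031814955782/5275092421001717 -8271053569588258/5275092421001717; 10397283579225/5275092421001717 -8271053569588258/5275092421001717 3625984573402117/5275092421001717]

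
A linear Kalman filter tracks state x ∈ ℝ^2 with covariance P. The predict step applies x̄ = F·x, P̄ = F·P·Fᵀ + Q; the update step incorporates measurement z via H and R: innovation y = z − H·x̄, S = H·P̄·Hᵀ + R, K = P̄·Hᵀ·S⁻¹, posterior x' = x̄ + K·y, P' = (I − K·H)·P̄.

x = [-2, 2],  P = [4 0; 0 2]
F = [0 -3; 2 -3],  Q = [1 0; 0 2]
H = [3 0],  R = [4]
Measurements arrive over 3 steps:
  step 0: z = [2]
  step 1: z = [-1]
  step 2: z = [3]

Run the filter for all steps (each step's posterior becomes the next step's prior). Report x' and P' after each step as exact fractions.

step 0: x' = [18/35, -134/35], P' = [76/175 72/175; 72/175 3384/175]
step 1: x' = [-83853/276379, 264990/276379], P' = [122524/276379 120096/276379; 120096/276379 1407966/276379]
step 2: x' = [113352777/117638173, 7189110/117638173], P' = [51792292/117638173 47804472/117638173; 47804472/117638173 572970048/117638173]

step 0: x̄ = F·x = [-6, -10]
step 0: P̄ = F·P·Fᵀ + Q = [19 18; 18 36]
step 0: y = z − H·x̄ = [20]
step 0: S = H·P̄·Hᵀ + R = [175]
step 0: K = P̄·Hᵀ·S⁻¹ = [57/175; 54/175]
step 0: x' = x̄ + K·y = [18/35, -134/35]
step 0: P' = (I − K·H)·P̄ = [76/175 72/175; 72/175 3384/175]
step 1: x̄ = F·x = [402/35, 438/35]
step 1: P̄ = F·P·Fᵀ + Q = [30631/175 30024/175; 30024/175 30246/175]
step 1: y = z − H·x̄ = [-1241/35]
step 1: S = H·P̄·Hᵀ + R = [276379/175]
step 1: K = P̄·Hᵀ·S⁻¹ = [91893/276379; 90072/276379]
step 1: x' = x̄ + K·y = [-83853/276379, 264990/276379]
step 1: P' = (I − K·H)·P̄ = [122524/276379 120096/276379; 120096/276379 1407966/276379]
step 2: x̄ = F·x = [-794970/276379, -962676/276379]
step 2: P̄ = F·P·Fᵀ + Q = [12948073/276379 11951118/276379; 11951118/276379 12273396/276379]
step 2: y = z − H·x̄ = [3214047/276379]
step 2: S = H·P̄·Hᵀ + R = [117638173/276379]
step 2: K = P̄·Hᵀ·S⁻¹ = [38844219/117638173; 35853354/117638173]
step 2: x' = x̄ + K·y = [113352777/117638173, 7189110/117638173]
step 2: P' = (I − K·H)·P̄ = [51792292/117638173 47804472/117638173; 47804472/117638173 572970048/117638173]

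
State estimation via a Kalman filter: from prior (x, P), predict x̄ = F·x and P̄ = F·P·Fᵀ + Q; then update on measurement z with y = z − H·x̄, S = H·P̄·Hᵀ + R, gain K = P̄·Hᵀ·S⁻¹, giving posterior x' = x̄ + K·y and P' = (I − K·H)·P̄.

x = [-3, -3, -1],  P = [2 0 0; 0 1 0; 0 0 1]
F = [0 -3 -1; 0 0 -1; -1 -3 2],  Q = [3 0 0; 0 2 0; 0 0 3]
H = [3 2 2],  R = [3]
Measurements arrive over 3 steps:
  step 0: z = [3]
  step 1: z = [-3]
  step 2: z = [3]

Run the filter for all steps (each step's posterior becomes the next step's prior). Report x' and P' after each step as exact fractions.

step 0: x' = [145/284, 39/284, 243/284], P' = [667/284 9/284 -927/284; 9/284 827/284 -833/284; -927/284 -833/284 2303/284]
step 1: x' = [-6275/5534, -161741/177088, 98455/88544], P' = [19400/2767 26529/5534 -41772/2767; 26529/5534 1371097/177088 -1330427/88544; -41772/2767 -1330427/88544 1690657/44272]
step 2: x' = [211593476/289496681, 126118202/289496681, -6114083/289496681], P' = [3287266867/289496681 2680448472/289496681 -7578488025/289496681; 2680448472/289496681 3570594116/289496681 -7647949793/289496681; -7578488025/289496681 -7647949793/289496681 19239797741/289496681]

step 0: x̄ = F·x = [10, 1, 10]
step 0: P̄ = F·P·Fᵀ + Q = [13 1 7; 1 3 -2; 7 -2 18]
step 0: y = z − H·x̄ = [-49]
step 0: S = H·P̄·Hᵀ + R = [284]
step 0: K = P̄·Hᵀ·S⁻¹ = [55/284; 5/284; 53/284]
step 0: x' = x̄ + K·y = [145/284, 39/284, 243/284]
step 0: P' = (I − K·H)·P̄ = [667/284 9/284 -927/284; 9/284 827/284 -833/284; -927/284 -833/284 2303/284]
step 1: x̄ = F·x = [-90/71, -243/284, 56/71]
step 1: P̄ = F·P·Fᵀ + Q = [1400/71 -49/71 1109/71; -49/71 2871/284 -2008/71; 1109/71 -2008/71 7983/71]
step 1: y = z − H·x̄ = [133/142]
step 1: S = H·P̄·Hᵀ + R = [44272/71]
step 1: K = P̄·Hᵀ·S⁻¹ = [395/2767; -5455/88544; 15277/44272]
step 1: x' = x̄ + K·y = [-6275/5534, -161741/177088, 98455/88544]
step 1: P' = (I − K·H)·P̄ = [19400/2767 26529/5534 -41772/2767; 26529/5534 1371097/177088 -1330427/88544; -41772/2767 -1330427/88544 1690657/44272]
step 2: x̄ = F·x = [288313/177088, -98455/88544, 1079843/177088]
step 2: P̄ = F·P·Fᵀ + Q = [3668641/177088 -609967/88544 6670555/177088; -609967/88544 1779201/44272 -12090613/88544; 6670555/177088 -12090613/88544 88880697/177088]
step 2: y = z − H·x̄ = [-2099541/177088]
step 2: S = H·P̄·Hᵀ + R = [289496681/177088]
step 2: K = P̄·Hᵀ·S⁻¹ = [21907165/289496681; -37788646/289496681; 149410607/289496681]
step 2: x' = x̄ + K·y = [211593476/289496681, 126118202/289496681, -6114083/289496681]
step 2: P' = (I − K·H)·P̄ = [3287266867/289496681 2680448472/289496681 -7578488025/289496681; 2680448472/289496681 3570594116/289496681 -7647949793/289496681; -7578488025/289496681 -7647949793/289496681 19239797741/289496681]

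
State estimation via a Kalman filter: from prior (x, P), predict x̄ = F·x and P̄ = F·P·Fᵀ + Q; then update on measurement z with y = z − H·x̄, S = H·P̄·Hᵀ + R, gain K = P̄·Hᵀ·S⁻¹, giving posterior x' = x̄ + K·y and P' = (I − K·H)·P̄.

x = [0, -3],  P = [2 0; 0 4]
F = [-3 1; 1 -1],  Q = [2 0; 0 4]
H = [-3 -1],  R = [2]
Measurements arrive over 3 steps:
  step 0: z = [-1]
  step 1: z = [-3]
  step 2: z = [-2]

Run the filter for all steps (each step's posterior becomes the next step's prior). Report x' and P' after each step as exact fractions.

step 0: x' = [-5/12, 13/6], P' = [47/42 -55/21; -55/21 160/21]
step 1: x' = [3377/2204, -3421/2204], P' = [1297/1102 -3001/1102; -3001/1102 4258/551]
step 2: x' = [207443/239552, -181491/239552], P' = [140713/119776 -325353/119776; -325353/119776 923049/119776]

step 0: x̄ = F·x = [-3, 3]
step 0: P̄ = F·P·Fᵀ + Q = [24 -10; -10 10]
step 0: y = z − H·x̄ = [-7]
step 0: S = H·P̄·Hᵀ + R = [168]
step 0: K = P̄·Hᵀ·S⁻¹ = [-31/84; 5/42]
step 0: x' = x̄ + K·y = [-5/12, 13/6]
step 0: P' = (I − K·H)·P̄ = [47/42 -55/21; -55/21 160/21]
step 1: x̄ = F·x = [41/12, -31/12]
step 1: P̄ = F·P·Fᵀ + Q = [1487/42 -901/42; -901/42 755/42]
step 1: y = z − H·x̄ = [14/3]
step 1: S = H·P̄·Hᵀ + R = [4408/21]
step 1: K = P̄·Hᵀ·S⁻¹ = [-445/1102; 487/2204]
step 1: x' = x̄ + K·y = [3377/2204, -3421/2204]
step 1: P' = (I − K·H)·P̄ = [1297/1102 -3001/1102; -3001/1102 4258/551]
step 2: x̄ = F·x = [-3388/551, 3399/1102]
step 2: P̄ = F·P·Fᵀ + Q = [40399/1102 -24411/1102; -24411/1102 20223/1102]
step 2: y = z − H·x̄ = [-1007/58]
step 2: S = H·P̄·Hᵀ + R = [6304/29]
step 2: K = P̄·Hᵀ·S⁻¹ = [-2547/6304; 1395/6304]
step 2: x' = x̄ + K·y = [207443/239552, -181491/239552]
step 2: P' = (I − K·H)·P̄ = [140713/119776 -325353/119776; -325353/119776 923049/119776]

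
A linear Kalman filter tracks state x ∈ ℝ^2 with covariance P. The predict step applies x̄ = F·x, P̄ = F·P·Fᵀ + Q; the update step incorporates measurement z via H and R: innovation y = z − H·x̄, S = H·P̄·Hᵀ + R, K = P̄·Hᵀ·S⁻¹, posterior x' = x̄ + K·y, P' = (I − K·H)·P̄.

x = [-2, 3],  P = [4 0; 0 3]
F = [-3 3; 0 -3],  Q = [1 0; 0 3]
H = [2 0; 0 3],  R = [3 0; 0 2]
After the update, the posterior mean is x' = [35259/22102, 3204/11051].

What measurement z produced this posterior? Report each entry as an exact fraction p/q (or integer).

z = [3, 1]

x̄ = F·x = [15, -9]
P̄ = F·P·Fᵀ + Q = [64 -27; -27 30]
S = H·P̄·Hᵀ + R = [259 -162; -162 272]
K = P̄·Hᵀ·S⁻¹ = [10847/22102 -243/44204; -27/11051 7281/22102]
x' − x̄ = [-296271/22102, 102663/11051] = K·y
y = (KᵀK)⁻¹·Kᵀ·(x' − x̄) = [-27, 28]
z = y + H·x̄ = [-27, 28] + [30, -27] = [3, 1]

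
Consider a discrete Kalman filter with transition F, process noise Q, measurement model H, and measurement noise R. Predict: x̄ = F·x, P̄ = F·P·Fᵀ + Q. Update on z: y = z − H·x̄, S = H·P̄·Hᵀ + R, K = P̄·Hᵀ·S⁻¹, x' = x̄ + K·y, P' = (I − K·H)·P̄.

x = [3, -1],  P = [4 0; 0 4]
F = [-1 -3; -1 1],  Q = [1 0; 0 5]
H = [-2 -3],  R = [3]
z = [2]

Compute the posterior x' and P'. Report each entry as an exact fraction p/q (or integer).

x' = [145/47, -261/94]
P' = [1086/47 -1419/94; -1419/94 1915/188]

x̄ = F·x = [0, -4]
P̄ = F·P·Fᵀ + Q = [41 -8; -8 13]
y = z − H·x̄ = [-10]
S = H·P̄·Hᵀ + R = [188]
K = P̄·Hᵀ·S⁻¹ = [-29/94; -23/188]
x' = x̄ + K·y = [145/47, -261/94]
P' = (I − K·H)·P̄ = [1086/47 -1419/94; -1419/94 1915/188]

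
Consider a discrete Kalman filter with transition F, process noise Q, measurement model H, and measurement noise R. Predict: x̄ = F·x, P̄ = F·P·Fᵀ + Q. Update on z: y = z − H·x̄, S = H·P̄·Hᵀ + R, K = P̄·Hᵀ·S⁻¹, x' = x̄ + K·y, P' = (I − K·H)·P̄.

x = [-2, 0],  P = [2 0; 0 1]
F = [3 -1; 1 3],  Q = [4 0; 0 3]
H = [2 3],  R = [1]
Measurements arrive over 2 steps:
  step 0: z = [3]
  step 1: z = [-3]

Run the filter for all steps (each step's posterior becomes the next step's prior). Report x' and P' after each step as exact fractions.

step 0: x' = [-25/17, 166/85], P' = [568/51 -125/17; -125/17 422/85]
step 1: x' = [-49117/5587, 27182/5587], P' = [123651/5587 -162237/11174; -162237/11174 645845/67044]

step 0: x̄ = F·x = [-6, -2]
step 0: P̄ = F·P·Fᵀ + Q = [23 3; 3 14]
step 0: y = z − H·x̄ = [21]
step 0: S = H·P̄·Hᵀ + R = [255]
step 0: K = P̄·Hᵀ·S⁻¹ = [11/51; 16/85]
step 0: x' = x̄ + K·y = [-25/17, 166/85]
step 0: P' = (I − K·H)·P̄ = [568/51 -125/17; -125/17 422/85]
step 1: x̄ = F·x = [-541/85, 373/85]
step 1: P̄ = F·P·Fᵀ + Q = [13032/85 -3426/85; -3426/85 3749/255]
step 1: y = z − H·x̄ = [-292/85]
step 1: S = H·P̄·Hᵀ + R = [22348/85]
step 1: K = P̄·Hᵀ·S⁻¹ = [7893/11174; -3103/22348]
step 1: x' = x̄ + K·y = [-49117/5587, 27182/5587]
step 1: P' = (I − K·H)·P̄ = [123651/5587 -162237/11174; -162237/11174 645845/67044]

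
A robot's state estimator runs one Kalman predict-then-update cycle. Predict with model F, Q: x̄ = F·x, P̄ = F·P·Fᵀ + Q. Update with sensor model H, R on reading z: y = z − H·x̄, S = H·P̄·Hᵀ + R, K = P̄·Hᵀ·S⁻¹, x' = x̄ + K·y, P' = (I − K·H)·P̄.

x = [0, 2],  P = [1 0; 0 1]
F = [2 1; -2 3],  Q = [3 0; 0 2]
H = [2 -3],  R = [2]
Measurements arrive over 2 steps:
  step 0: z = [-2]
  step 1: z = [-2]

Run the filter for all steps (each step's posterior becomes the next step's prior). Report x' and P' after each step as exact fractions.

step 0: x̄ = F·x = [2, 6]
step 0: P̄ = F·P·Fᵀ + Q = [8 -1; -1 15]
step 0: y = z − H·x̄ = [12]
step 0: S = H·P̄·Hᵀ + R = [181]
step 0: K = P̄·Hᵀ·S⁻¹ = [19/181; -47/181]
step 0: x' = x̄ + K·y = [590/181, 522/181]
step 0: P' = (I − K·H)·P̄ = [1087/181 712/181; 712/181 506/181]
step 1: x̄ = F·x = [1702/181, 386/181]
step 1: P̄ = F·P·Fᵀ + Q = [8245/181 18/181; 18/181 720/181]
step 1: y = z − H·x̄ = [-2608/181]
step 1: S = H·P̄·Hᵀ + R = [39606/181]
step 1: K = P̄·Hᵀ·S⁻¹ = [1174/2829; -354/6601]
step 1: x' = x̄ + K·y = [9686/2829, 19178/6601]
step 1: P' = (I − K·H)·P̄ = [22261/2829 4686/943; 4686/943 22104/6601]

step 0: x' = [590/181, 522/181], P' = [1087/181 712/181; 712/181 506/181]
step 1: x' = [9686/2829, 19178/6601], P' = [22261/2829 4686/943; 4686/943 22104/6601]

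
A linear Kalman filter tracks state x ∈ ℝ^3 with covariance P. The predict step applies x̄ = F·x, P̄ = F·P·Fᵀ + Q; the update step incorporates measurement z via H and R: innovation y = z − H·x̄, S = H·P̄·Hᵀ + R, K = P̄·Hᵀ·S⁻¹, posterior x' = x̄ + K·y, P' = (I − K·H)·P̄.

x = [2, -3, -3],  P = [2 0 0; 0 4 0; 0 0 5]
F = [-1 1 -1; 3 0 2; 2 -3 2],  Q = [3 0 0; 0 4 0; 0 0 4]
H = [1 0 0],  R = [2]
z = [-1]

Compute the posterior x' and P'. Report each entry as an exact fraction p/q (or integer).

x' = [-9/8, -1, 43/8]
P' = [7/4 -2 -13/4; -2 26 6; -13/4 6 103/4]

x̄ = F·x = [-2, 0, 7]
P̄ = F·P·Fᵀ + Q = [14 -16 -26; -16 42 32; -26 32 68]
y = z − H·x̄ = [1]
S = H·P̄·Hᵀ + R = [16]
K = P̄·Hᵀ·S⁻¹ = [7/8; -1; -13/8]
x' = x̄ + K·y = [-9/8, -1, 43/8]
P' = (I − K·H)·P̄ = [7/4 -2 -13/4; -2 26 6; -13/4 6 103/4]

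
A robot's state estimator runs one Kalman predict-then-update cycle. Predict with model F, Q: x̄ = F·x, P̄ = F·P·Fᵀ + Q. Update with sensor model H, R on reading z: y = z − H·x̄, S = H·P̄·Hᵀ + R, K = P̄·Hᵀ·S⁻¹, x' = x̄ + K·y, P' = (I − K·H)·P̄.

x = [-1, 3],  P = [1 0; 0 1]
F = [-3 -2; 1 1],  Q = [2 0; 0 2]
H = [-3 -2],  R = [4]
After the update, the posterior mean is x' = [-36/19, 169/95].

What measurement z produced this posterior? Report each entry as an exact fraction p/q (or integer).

z = [2]

x̄ = F·x = [-3, 2]
P̄ = F·P·Fᵀ + Q = [15 -5; -5 4]
S = H·P̄·Hᵀ + R = [95]
K = P̄·Hᵀ·S⁻¹ = [-7/19; 7/95]
x' − x̄ = [21/19, -21/95] = K·y
y = (KᵀK)⁻¹·Kᵀ·(x' − x̄) = [-3]
z = y + H·x̄ = [-3] + [5] = [2]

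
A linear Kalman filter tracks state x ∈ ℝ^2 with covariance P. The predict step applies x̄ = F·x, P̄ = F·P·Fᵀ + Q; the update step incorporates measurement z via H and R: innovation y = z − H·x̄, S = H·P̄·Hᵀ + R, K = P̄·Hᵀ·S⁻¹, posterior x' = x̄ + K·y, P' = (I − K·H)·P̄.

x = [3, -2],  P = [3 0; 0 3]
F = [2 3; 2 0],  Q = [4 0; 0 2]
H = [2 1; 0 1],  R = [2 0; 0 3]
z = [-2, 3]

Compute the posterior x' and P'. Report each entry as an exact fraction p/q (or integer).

x̄ = F·x = [0, 6]
P̄ = F·P·Fᵀ + Q = [43 12; 12 14]
y = z − H·x̄ = [-8, -3]
S = H·P̄·Hᵀ + R = [236 38; 38 17]
K = P̄·Hᵀ·S⁻¹ = [605/1284 -223/642; 19/428 155/214]
x' = x̄ + K·y = [-1751/642, 743/214]
P' = (I − K·H)·P̄ = [637/642 -223/214; -223/214 465/214]

x' = [-1751/642, 743/214]
P' = [637/642 -223/214; -223/214 465/214]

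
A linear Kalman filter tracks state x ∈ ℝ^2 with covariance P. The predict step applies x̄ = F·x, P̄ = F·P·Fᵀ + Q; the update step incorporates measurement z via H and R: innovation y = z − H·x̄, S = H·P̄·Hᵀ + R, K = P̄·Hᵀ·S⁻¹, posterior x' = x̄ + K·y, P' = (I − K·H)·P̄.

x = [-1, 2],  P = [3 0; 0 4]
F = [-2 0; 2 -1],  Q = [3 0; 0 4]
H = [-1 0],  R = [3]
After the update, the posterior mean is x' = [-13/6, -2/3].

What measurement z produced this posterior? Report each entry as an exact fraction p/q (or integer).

z = [3]

x̄ = F·x = [2, -4]
P̄ = F·P·Fᵀ + Q = [15 -12; -12 20]
S = H·P̄·Hᵀ + R = [18]
K = P̄·Hᵀ·S⁻¹ = [-5/6; 2/3]
x' − x̄ = [-25/6, 10/3] = K·y
y = (KᵀK)⁻¹·Kᵀ·(x' − x̄) = [5]
z = y + H·x̄ = [5] + [-2] = [3]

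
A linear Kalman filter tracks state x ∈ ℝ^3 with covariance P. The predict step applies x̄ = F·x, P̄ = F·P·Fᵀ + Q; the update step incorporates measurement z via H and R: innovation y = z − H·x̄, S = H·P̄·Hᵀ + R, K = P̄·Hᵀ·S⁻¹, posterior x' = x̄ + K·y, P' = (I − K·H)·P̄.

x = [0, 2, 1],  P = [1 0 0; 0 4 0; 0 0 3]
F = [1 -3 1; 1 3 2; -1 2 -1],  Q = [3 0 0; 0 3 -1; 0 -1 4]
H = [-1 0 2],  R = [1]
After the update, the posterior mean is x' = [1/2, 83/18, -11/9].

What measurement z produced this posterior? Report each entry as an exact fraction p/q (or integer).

z = [-3]

x̄ = F·x = [-5, 8, 3]
P̄ = F·P·Fᵀ + Q = [43 -29 -28; -29 52 16; -28 16 24]
S = H·P̄·Hᵀ + R = [252]
K = P̄·Hᵀ·S⁻¹ = [-11/28; 61/252; 19/63]
x' − x̄ = [11/2, -61/18, -38/9] = K·y
y = (KᵀK)⁻¹·Kᵀ·(x' − x̄) = [-14]
z = y + H·x̄ = [-14] + [11] = [-3]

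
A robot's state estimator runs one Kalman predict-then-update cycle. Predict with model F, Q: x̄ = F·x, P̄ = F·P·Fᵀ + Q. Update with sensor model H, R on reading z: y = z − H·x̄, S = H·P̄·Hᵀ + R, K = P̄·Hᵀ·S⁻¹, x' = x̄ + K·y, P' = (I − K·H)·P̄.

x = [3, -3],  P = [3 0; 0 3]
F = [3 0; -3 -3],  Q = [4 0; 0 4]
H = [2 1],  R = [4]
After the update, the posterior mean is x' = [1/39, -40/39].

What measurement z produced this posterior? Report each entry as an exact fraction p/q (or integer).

x̄ = F·x = [9, 0]
P̄ = F·P·Fᵀ + Q = [31 -27; -27 58]
S = H·P̄·Hᵀ + R = [78]
K = P̄·Hᵀ·S⁻¹ = [35/78; 2/39]
x' − x̄ = [-350/39, -40/39] = K·y
y = (KᵀK)⁻¹·Kᵀ·(x' − x̄) = [-20]
z = y + H·x̄ = [-20] + [18] = [-2]

z = [-2]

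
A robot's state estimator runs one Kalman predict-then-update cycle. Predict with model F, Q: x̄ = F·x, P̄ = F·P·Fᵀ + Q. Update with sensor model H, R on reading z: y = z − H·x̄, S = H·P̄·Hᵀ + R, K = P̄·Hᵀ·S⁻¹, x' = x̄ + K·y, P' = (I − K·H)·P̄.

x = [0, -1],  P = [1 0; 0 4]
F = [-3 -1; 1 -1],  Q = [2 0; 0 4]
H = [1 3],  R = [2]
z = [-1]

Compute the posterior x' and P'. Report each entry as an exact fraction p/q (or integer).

x̄ = F·x = [1, 1]
P̄ = F·P·Fᵀ + Q = [15 1; 1 9]
y = z − H·x̄ = [-5]
S = H·P̄·Hᵀ + R = [104]
K = P̄·Hᵀ·S⁻¹ = [9/52; 7/26]
x' = x̄ + K·y = [7/52, -9/26]
P' = (I − K·H)·P̄ = [309/26 -50/13; -50/13 19/13]

x' = [7/52, -9/26]
P' = [309/26 -50/13; -50/13 19/13]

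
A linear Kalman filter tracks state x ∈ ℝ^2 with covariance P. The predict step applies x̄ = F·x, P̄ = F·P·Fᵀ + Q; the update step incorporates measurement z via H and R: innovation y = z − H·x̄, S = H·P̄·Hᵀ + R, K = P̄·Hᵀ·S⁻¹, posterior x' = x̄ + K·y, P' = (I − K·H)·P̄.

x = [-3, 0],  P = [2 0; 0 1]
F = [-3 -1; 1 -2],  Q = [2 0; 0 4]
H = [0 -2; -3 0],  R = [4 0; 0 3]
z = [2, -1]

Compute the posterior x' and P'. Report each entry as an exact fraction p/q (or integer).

x̄ = F·x = [9, -3]
P̄ = F·P·Fᵀ + Q = [21 -4; -4 10]
y = z − H·x̄ = [-4, 26]
S = H·P̄·Hᵀ + R = [44 -24; -24 192]
K = P̄·Hᵀ·S⁻¹ = [1/328 -215/656; -37/82 1/164]
x' = x̄ + K·y = [153/328, -85/82]
P' = (I − K·H)·P̄ = [215/656 -1/164; -1/164 37/41]

x' = [153/328, -85/82]
P' = [215/656 -1/164; -1/164 37/41]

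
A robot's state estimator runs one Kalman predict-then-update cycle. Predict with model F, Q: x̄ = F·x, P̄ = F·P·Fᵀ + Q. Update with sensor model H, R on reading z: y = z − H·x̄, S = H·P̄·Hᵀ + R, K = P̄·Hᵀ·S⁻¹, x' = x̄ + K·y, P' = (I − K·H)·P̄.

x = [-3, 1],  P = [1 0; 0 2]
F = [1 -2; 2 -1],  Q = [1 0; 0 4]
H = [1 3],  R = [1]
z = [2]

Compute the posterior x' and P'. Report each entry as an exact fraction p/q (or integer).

x' = [99/137, 49/137]
P' = [586/137 -186/137; -186/137 74/137]

x̄ = F·x = [-5, -7]
P̄ = F·P·Fᵀ + Q = [10 6; 6 10]
y = z − H·x̄ = [28]
S = H·P̄·Hᵀ + R = [137]
K = P̄·Hᵀ·S⁻¹ = [28/137; 36/137]
x' = x̄ + K·y = [99/137, 49/137]
P' = (I − K·H)·P̄ = [586/137 -186/137; -186/137 74/137]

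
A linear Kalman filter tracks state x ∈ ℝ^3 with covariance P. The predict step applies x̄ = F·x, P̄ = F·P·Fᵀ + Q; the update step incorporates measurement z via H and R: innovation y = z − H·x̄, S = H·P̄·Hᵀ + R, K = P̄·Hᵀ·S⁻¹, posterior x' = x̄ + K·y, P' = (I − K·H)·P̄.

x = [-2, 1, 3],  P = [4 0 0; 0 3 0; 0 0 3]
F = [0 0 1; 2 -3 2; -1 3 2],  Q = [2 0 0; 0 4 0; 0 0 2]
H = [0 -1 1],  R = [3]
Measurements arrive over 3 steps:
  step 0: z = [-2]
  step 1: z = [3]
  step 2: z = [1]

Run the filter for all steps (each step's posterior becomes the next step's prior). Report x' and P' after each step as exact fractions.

step 0: x̄ = F·x = [3, -1, 11]
step 0: P̄ = F·P·Fᵀ + Q = [5 6 6; 6 59 -23; 6 -23 45]
step 0: y = z − H·x̄ = [-14]
step 0: S = H·P̄·Hᵀ + R = [153]
step 0: K = P̄·Hᵀ·S⁻¹ = [0; -82/153; 4/9]
step 0: x' = x̄ + K·y = [3, 995/153, 43/9]
step 0: P' = (I − K·H)·P̄ = [5 6 6; 6 2303/153 121/9; 6 121/9 133/9]
step 1: x̄ = F·x = [43/9, -605/153, 3988/153]
step 1: P̄ = F·P·Fᵀ + Q = [151/9 11/9 575/9; 11/9 5087/153 -3115/153; 575/9 -3115/153 46346/153]
step 1: y = z − H·x̄ = [-1378/51]
step 1: S = H·P̄·Hᵀ + R = [6458/17]
step 1: K = P̄·Hᵀ·S⁻¹ = [1598/9687; -1367/9687; 16487/19374]
step 1: x' = x̄ + K·y = [1035/3229, -1369/9687, 29759/9687]
step 1: P' = (I − K·H)·P̄ = [20795/3229 97505/9687 102299/9687; 97505/9687 248795/9687 244694/9687; 102299/9687 244694/9687 538849/19374]
step 2: x̄ = F·x = [29759/9687, 69835/9687, 52306/9687]
step 2: P̄ = F·P·Fᵀ + Q = [577597/19374 9365/9687 1170632/9687; 9365/9687 105715/3229 -68028/3229; 1170632/9687 -68028/3229 1780238/3229]
step 2: y = z − H·x̄ = [9072/3229]
step 2: S = H·P̄·Hᵀ + R = [2031696/3229]
step 2: K = P̄·Hᵀ·S⁻¹ = [387089/2031696; -173743/2031696; 924133/1015848]
step 2: x' = x̄ + K·y = [50896/14109, 98324/14109, 112244/14109]
step 2: P' = (I − K·H)·P̄ = [14167139/2031696 22792283/2031696 11976775/1015848; 22792283/2031696 57167579/2031696 28323175/1015848; 11976775/1015848 28323175/1015848 15547787/507924]

step 0: x' = [3, 995/153, 43/9], P' = [5 6 6; 6 2303/153 121/9; 6 121/9 133/9]
step 1: x' = [1035/3229, -1369/9687, 29759/9687], P' = [20795/3229 97505/9687 102299/9687; 97505/9687 248795/9687 244694/9687; 102299/9687 244694/9687 538849/19374]
step 2: x' = [50896/14109, 98324/14109, 112244/14109], P' = [14167139/2031696 22792283/2031696 11976775/1015848; 22792283/2031696 57167579/2031696 28323175/1015848; 11976775/1015848 28323175/1015848 15547787/507924]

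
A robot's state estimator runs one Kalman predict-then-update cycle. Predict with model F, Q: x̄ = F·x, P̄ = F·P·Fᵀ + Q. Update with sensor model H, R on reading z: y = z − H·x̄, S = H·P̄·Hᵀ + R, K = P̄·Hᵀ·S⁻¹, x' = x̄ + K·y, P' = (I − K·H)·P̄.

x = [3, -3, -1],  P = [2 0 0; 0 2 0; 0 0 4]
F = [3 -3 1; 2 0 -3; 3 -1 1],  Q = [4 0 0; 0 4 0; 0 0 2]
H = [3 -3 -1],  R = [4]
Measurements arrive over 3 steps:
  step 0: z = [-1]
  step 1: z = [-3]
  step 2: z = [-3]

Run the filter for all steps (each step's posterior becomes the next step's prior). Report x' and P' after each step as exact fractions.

step 0: x' = [5137/345, 1371/115, 3389/345], P' = [9772/345 2496/115 6644/345; 2496/115 2064/115 1392/115; 6644/345 1392/115 7288/345]
step 1: x' = [4544223/285035, 1014061/285035, 11434771/285035], P' = [11887664/285035 3207708/285035 25837388/285035; 3207708/285035 1554956/285035 5194376/285035; 25837388/285035 5194376/285035 61750616/285035]
step 2: x' = [-319293399/123691931, -1496188319/1113227379, -871691411/1113227379], P' = [1594490176/123691931 1894502284/371075793 8381865724/371075793; 1894502284/371075793 14024241188/3339682137 11877691136/3339682137; 8381865724/371075793 11877691136/3339682137 187941137096/3339682137]

step 0: x̄ = F·x = [17, 9, 11]
step 0: P̄ = F·P·Fᵀ + Q = [44 0 28; 0 48 0; 28 0 26]
step 0: y = z − H·x̄ = [-14]
step 0: S = H·P̄·Hᵀ + R = [690]
step 0: K = P̄·Hᵀ·S⁻¹ = [52/345; -24/115; 29/345]
step 0: x' = x̄ + K·y = [5137/345, 1371/115, 3389/345]
step 0: P' = (I − K·H)·P̄ = [9772/345 2496/115 6644/345; 2496/115 2064/115 1392/115; 6644/345 1392/115 7288/345]
step 1: x̄ = F·x = [6461/345, 107/345, 14687/345]
step 1: P̄ = F·P·Fᵀ + Q = [32368/345 -17084/345 47116/345; -17084/345 26332/345 -12188/345; 47116/345 -12188/345 88702/345]
step 1: y = z − H·x̄ = [-1082/69]
step 1: S = H·P̄·Hᵀ + R = [114014/69]
step 1: K = P̄·Hᵀ·S⁻¹ = [10124/57007; -11806/57007; 8921/57007]
step 1: x' = x̄ + K·y = [4544223/285035, 1014061/285035, 11434771/285035]
step 1: P' = (I − K·H)·P̄ = [11887664/285035 3207708/285035 25837388/285035; 3207708/285035 1554956/285035 5194376/285035; 25837388/285035 5194376/285035 61750616/285035]
step 2: x̄ = F·x = [22025257/285035, -25215867/285035, 24053379/285035]
step 2: P̄ = F·P·Fᵀ + Q = [249993664/285035 -267284444/285035 269158788/285035; -267284444/285035 294397684/285035 -285619868/285035; 269158788/285035 -285619868/285035 296253946/285035]
step 2: y = z − H·x̄ = [-118525098/285035]
step 2: S = H·P̄·Hᵀ + R = [6679364274/285035]
step 2: K = P̄·Hᵀ·S⁻¹ = [71259752/371075793; -699713258/3339682137; 684041011/3339682137]
step 2: x' = x̄ + K·y = [-319293399/123691931, -1496188319/1113227379, -871691411/1113227379]
step 2: P' = (I − K·H)·P̄ = [1594490176/123691931 1894502284/371075793 8381865724/371075793; 1894502284/371075793 14024241188/3339682137 11877691136/3339682137; 8381865724/371075793 11877691136/3339682137 187941137096/3339682137]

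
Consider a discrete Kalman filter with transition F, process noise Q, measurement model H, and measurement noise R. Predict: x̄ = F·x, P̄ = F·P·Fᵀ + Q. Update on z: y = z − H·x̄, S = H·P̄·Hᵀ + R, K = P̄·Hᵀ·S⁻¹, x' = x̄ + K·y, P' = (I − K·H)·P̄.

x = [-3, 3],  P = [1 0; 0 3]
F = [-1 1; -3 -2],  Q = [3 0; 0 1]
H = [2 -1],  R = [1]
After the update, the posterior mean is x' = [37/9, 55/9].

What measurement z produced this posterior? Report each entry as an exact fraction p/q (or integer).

z = [2]

x̄ = F·x = [6, 3]
P̄ = F·P·Fᵀ + Q = [7 -3; -3 22]
S = H·P̄·Hᵀ + R = [63]
K = P̄·Hᵀ·S⁻¹ = [17/63; -4/9]
x' − x̄ = [-17/9, 28/9] = K·y
y = (KᵀK)⁻¹·Kᵀ·(x' − x̄) = [-7]
z = y + H·x̄ = [-7] + [9] = [2]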